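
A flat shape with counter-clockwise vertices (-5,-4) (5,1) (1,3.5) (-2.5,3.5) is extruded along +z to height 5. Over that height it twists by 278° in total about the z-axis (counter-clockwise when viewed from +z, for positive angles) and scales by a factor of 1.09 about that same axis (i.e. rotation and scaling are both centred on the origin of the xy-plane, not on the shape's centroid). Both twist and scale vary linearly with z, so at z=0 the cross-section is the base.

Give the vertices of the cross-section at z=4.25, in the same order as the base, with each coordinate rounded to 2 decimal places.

t = z/height = 4.25/5 = 0.85
s = 1 + (scale-1)·z/height = 1 + (1.09-1)·4.25/5 = 1.076500
θ = twist·z/height = 278°·4.25/5 = 236.3000° = 4.124213 rad
cos θ = -0.554844, sin θ = -0.831954 (intermediates below are computed at full precision and shown rounded to 5 d.p.)
v1: (-5,-4) → rotate → (-0.55359,6.37915) → ×s → (-0.59594,6.86715) → (-0.60,6.87)
v2: (5,1) → rotate → (-1.94227,-4.71462) → ×s → (-2.09085,-5.07528) → (-2.09,-5.08)
v3: (1,3.5) → rotate → (2.35700,-2.77391) → ×s → (2.53731,-2.98611) → (2.54,-2.99)
v4: (-2.5,3.5) → rotate → (4.29895,0.13793) → ×s → (4.62782,0.14848) → (4.63,0.15)

Cross-section at z=4.25: (-0.60,6.87) (-2.09,-5.08) (2.54,-2.99) (4.63,0.15)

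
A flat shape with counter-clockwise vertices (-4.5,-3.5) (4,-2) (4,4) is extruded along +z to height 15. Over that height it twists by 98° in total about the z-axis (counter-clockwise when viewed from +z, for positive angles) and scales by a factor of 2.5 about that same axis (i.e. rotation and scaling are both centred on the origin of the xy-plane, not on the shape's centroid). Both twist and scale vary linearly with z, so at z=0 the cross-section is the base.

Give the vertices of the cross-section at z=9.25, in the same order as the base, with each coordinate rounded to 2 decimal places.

Cross-section at z=9.25: (1.59,-10.86) (7.15,4.80) (-2.90,10.50)

t = z/height = 9.25/15 = 0.616667
s = 1 + (scale-1)·z/height = 1 + (2.5-1)·9.25/15 = 1.925000
θ = twist·z/height = 98°·9.25/15 = 60.4333° = 1.054761 rad
cos θ = 0.493436, sin θ = 0.869782 (intermediates below are computed at full precision and shown rounded to 5 d.p.)
v1: (-4.5,-3.5) → rotate → (0.82378,-5.64105) → ×s → (1.58577,-10.85901) → (1.59,-10.86)
v2: (4,-2) → rotate → (3.71331,2.49226) → ×s → (7.14812,4.79759) → (7.15,4.80)
v3: (4,4) → rotate → (-1.50538,5.45287) → ×s → (-2.89787,10.49678) → (-2.90,10.50)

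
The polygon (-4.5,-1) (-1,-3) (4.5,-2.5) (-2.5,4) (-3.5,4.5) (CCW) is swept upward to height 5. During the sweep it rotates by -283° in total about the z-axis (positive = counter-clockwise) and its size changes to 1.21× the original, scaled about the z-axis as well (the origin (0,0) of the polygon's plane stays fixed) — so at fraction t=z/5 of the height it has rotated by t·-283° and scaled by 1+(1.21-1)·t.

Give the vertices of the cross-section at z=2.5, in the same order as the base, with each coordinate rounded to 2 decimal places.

Cross-section at z=2.5: (3.20,3.96) (-1.20,3.28) (-5.61,-0.93) (4.91,-1.74) (6.12,-1.48)

t = z/height = 2.5/5 = 0.5
s = 1 + (scale-1)·z/height = 1 + (1.21-1)·2.5/5 = 1.105000
θ = twist·z/height = -283°·2.5/5 = -141.5000° = -2.469641 rad
cos θ = -0.782608, sin θ = -0.622515 (intermediates below are computed at full precision and shown rounded to 5 d.p.)
v1: (-4.5,-1) → rotate → (2.89922,3.58392) → ×s → (3.20364,3.96024) → (3.20,3.96)
v2: (-1,-3) → rotate → (-1.08494,2.97034) → ×s → (-1.19885,3.28222) → (-1.20,3.28)
v3: (4.5,-2.5) → rotate → (-5.07802,-0.84480) → ×s → (-5.61122,-0.93350) → (-5.61,-0.93)
v4: (-2.5,4) → rotate → (4.44658,-1.57415) → ×s → (4.91347,-1.73943) → (4.91,-1.74)
v5: (-3.5,4.5) → rotate → (5.54044,-1.34294) → ×s → (6.12219,-1.48394) → (6.12,-1.48)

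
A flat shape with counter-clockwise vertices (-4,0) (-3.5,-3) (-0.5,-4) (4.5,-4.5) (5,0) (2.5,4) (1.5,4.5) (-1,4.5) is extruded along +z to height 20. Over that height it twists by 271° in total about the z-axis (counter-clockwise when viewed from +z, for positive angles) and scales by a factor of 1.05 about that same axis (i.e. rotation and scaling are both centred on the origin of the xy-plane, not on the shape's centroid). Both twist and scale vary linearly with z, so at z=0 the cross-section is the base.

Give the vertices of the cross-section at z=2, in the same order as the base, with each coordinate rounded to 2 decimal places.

Cross-section at z=2: (-3.58,-1.83) (-1.76,-4.29) (1.38,-3.81) (6.09,-1.97) (4.47,2.29) (0.41,4.72) (-0.72,4.71) (-2.95,3.57)

t = z/height = 2/20 = 0.1
s = 1 + (scale-1)·z/height = 1 + (1.05-1)·2/20 = 1.005000
θ = twist·z/height = 271°·2/20 = 27.1000° = 0.472984 rad
cos θ = 0.890213, sin θ = 0.455545 (intermediates below are computed at full precision and shown rounded to 5 d.p.)
v1: (-4,0) → rotate → (-3.56085,-1.82218) → ×s → (-3.57866,-1.83129) → (-3.58,-1.83)
v2: (-3.5,-3) → rotate → (-1.74911,-4.26505) → ×s → (-1.75786,-4.28637) → (-1.76,-4.29)
v3: (-0.5,-4) → rotate → (1.37707,-3.78862) → ×s → (1.38396,-3.80757) → (1.38,-3.81)
v4: (4.5,-4.5) → rotate → (6.05591,-1.95601) → ×s → (6.08619,-1.96579) → (6.09,-1.97)
v5: (5,0) → rotate → (4.45106,2.27772) → ×s → (4.47332,2.28911) → (4.47,2.29)
v6: (2.5,4) → rotate → (0.40335,4.69971) → ×s → (0.40537,4.72321) → (0.41,4.72)
v7: (1.5,4.5) → rotate → (-0.71463,4.68927) → ×s → (-0.71821,4.71272) → (-0.72,4.71)
v8: (-1,4.5) → rotate → (-2.94016,3.55041) → ×s → (-2.95487,3.56816) → (-2.95,3.57)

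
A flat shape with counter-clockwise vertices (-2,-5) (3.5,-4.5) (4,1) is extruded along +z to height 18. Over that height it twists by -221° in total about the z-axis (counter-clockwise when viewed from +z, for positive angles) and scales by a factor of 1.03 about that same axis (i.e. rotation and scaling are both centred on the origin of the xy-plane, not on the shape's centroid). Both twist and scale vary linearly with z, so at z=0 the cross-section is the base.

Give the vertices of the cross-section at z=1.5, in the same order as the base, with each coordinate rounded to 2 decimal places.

t = z/height = 1.5/18 = 0.0833333
s = 1 + (scale-1)·z/height = 1 + (1.03-1)·1.5/18 = 1.002500
θ = twist·z/height = -221°·1.5/18 = -18.4167° = -0.321431 rad
cos θ = 0.948784, sin θ = -0.315925 (intermediates below are computed at full precision and shown rounded to 5 d.p.)
v1: (-2,-5) → rotate → (-3.47719,-4.11207) → ×s → (-3.48589,-4.12235) → (-3.49,-4.12)
v2: (3.5,-4.5) → rotate → (1.89908,-5.37527) → ×s → (1.90383,-5.38870) → (1.90,-5.39)
v3: (4,1) → rotate → (4.11106,-0.31492) → ×s → (4.12134,-0.31570) → (4.12,-0.32)

Cross-section at z=1.5: (-3.49,-4.12) (1.90,-5.39) (4.12,-0.32)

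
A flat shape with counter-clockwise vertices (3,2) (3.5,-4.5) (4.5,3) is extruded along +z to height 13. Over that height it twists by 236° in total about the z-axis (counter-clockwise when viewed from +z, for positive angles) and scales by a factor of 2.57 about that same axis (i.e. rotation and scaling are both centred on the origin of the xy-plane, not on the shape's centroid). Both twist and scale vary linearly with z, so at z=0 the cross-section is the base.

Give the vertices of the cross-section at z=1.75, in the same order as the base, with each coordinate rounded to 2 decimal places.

t = z/height = 1.75/13 = 0.134615
s = 1 + (scale-1)·z/height = 1 + (2.57-1)·1.75/13 = 1.211346
θ = twist·z/height = 236°·1.75/13 = 31.7692° = 0.554478 rad
cos θ = 0.850176, sin θ = 0.526499 (intermediates below are computed at full precision and shown rounded to 5 d.p.)
v1: (3,2) → rotate → (1.49753,3.27985) → ×s → (1.81402,3.97303) → (1.81,3.97)
v2: (3.5,-4.5) → rotate → (5.34486,-1.98304) → ×s → (6.47448,-2.40215) → (6.47,-2.40)
v3: (4.5,3) → rotate → (2.24629,4.91977) → ×s → (2.72104,5.95955) → (2.72,5.96)

Cross-section at z=1.75: (1.81,3.97) (6.47,-2.40) (2.72,5.96)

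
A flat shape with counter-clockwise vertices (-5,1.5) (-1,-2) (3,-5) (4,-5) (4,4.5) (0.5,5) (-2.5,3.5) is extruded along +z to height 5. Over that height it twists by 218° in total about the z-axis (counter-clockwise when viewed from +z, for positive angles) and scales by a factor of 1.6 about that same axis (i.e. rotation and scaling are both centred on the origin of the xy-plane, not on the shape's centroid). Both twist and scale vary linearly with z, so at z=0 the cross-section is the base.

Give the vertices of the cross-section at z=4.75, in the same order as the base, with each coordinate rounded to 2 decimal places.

t = z/height = 4.75/5 = 0.95
s = 1 + (scale-1)·z/height = 1 + (1.6-1)·4.75/5 = 1.570000
θ = twist·z/height = 218°·4.75/5 = 207.1000° = 3.614577 rad
cos θ = -0.890213, sin θ = -0.455545 (intermediates below are computed at full precision and shown rounded to 5 d.p.)
v1: (-5,1.5) → rotate → (5.13438,0.94241) → ×s → (8.06098,1.47958) → (8.06,1.48)
v2: (-1,-2) → rotate → (-0.02088,2.23597) → ×s → (-0.03278,3.51047) → (-0.03,3.51)
v3: (3,-5) → rotate → (-4.94836,3.08443) → ×s → (-7.76893,4.84255) → (-7.77,4.84)
v4: (4,-5) → rotate → (-5.83858,2.62888) → ×s → (-9.16656,4.12735) → (-9.17,4.13)
v5: (4,4.5) → rotate → (-1.51090,-5.82814) → ×s → (-2.37211,-9.15018) → (-2.37,-9.15)
v6: (0.5,5) → rotate → (1.83262,-4.67884) → ×s → (2.87721,-7.34577) → (2.88,-7.35)
v7: (-2.5,3.5) → rotate → (3.81994,-1.97688) → ×s → (5.99730,-3.10371) → (6.00,-3.10)

Cross-section at z=4.75: (8.06,1.48) (-0.03,3.51) (-7.77,4.84) (-9.17,4.13) (-2.37,-9.15) (2.88,-7.35) (6.00,-3.10)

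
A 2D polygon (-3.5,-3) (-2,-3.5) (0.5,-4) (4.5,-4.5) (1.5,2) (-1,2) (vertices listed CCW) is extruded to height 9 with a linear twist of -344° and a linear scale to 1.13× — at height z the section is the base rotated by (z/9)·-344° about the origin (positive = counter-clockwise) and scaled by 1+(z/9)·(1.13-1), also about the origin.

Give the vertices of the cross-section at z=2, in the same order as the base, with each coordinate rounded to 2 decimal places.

t = z/height = 2/9 = 0.222222
s = 1 + (scale-1)·z/height = 1 + (1.13-1)·2/9 = 1.028889
θ = twist·z/height = -344°·2/9 = -76.4444° = -1.334207 rad
cos θ = 0.234388, sin θ = -0.972143 (intermediates below are computed at full precision and shown rounded to 5 d.p.)
v1: (-3.5,-3) → rotate → (-3.73679,2.69934) → ×s → (-3.84474,2.77732) → (-3.84,2.78)
v2: (-2,-3.5) → rotate → (-3.87128,1.12393) → ×s → (-3.98311,1.15640) → (-3.98,1.16)
v3: (0.5,-4) → rotate → (-3.77138,-1.42362) → ×s → (-3.88033,-1.46475) → (-3.88,-1.46)
v4: (4.5,-4.5) → rotate → (-3.31990,-5.42939) → ×s → (-3.41581,-5.58624) → (-3.42,-5.59)
v5: (1.5,2) → rotate → (2.29587,-0.98944) → ×s → (2.36219,-1.01802) → (2.36,-1.02)
v6: (-1,2) → rotate → (1.70990,1.44092) → ×s → (1.75930,1.48255) → (1.76,1.48)

Cross-section at z=2: (-3.84,2.78) (-3.98,1.16) (-3.88,-1.46) (-3.42,-5.59) (2.36,-1.02) (1.76,1.48)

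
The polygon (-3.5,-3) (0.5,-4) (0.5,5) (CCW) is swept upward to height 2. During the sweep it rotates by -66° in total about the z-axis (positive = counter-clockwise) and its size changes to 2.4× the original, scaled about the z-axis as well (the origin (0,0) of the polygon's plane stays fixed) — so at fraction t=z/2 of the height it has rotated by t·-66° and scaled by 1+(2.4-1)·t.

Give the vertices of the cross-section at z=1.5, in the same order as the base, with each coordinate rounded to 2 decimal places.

t = z/height = 1.5/2 = 0.75
s = 1 + (scale-1)·z/height = 1 + (2.4-1)·1.5/2 = 2.050000
θ = twist·z/height = -66°·1.5/2 = -49.5000° = -0.863938 rad
cos θ = 0.649448, sin θ = -0.760406 (intermediates below are computed at full precision and shown rounded to 5 d.p.)
v1: (-3.5,-3) → rotate → (-4.55429,0.71308) → ×s → (-9.33629,1.46181) → (-9.34,1.46)
v2: (0.5,-4) → rotate → (-2.71690,-2.97800) → ×s → (-5.56964,-6.10489) → (-5.57,-6.10)
v3: (0.5,5) → rotate → (4.12675,2.86704) → ×s → (8.45985,5.87743) → (8.46,5.88)

Cross-section at z=1.5: (-9.34,1.46) (-5.57,-6.10) (8.46,5.88)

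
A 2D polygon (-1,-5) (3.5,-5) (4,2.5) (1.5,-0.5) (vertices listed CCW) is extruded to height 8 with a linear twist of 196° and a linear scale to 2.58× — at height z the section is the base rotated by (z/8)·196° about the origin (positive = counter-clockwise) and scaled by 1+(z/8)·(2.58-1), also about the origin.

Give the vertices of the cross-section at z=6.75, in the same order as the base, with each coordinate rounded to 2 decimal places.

t = z/height = 6.75/8 = 0.84375
s = 1 + (scale-1)·z/height = 1 + (2.58-1)·6.75/8 = 2.333125
θ = twist·z/height = 196°·6.75/8 = 165.3750° = 2.886338 rad
cos θ = -0.967599, sin θ = 0.252492 (intermediates below are computed at full precision and shown rounded to 5 d.p.)
v1: (-1,-5) → rotate → (2.23006,4.58550) → ×s → (5.20300,10.69855) → (5.20,10.70)
v2: (3.5,-5) → rotate → (-2.12414,5.72172) → ×s → (-4.95588,13.34948) → (-4.96,13.35)
v3: (4,2.5) → rotate → (-4.50163,-1.40903) → ×s → (-10.50285,-3.28745) → (-10.50,-3.29)
v4: (1.5,-0.5) → rotate → (-1.32515,0.86254) → ×s → (-3.09175,2.01241) → (-3.09,2.01)

Cross-section at z=6.75: (5.20,10.70) (-4.96,13.35) (-10.50,-3.29) (-3.09,2.01)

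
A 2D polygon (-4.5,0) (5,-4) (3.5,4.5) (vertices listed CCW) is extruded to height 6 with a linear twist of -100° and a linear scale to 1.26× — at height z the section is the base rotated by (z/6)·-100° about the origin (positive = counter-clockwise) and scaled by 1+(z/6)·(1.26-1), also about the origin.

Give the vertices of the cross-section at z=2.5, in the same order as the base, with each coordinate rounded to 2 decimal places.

t = z/height = 2.5/6 = 0.416667
s = 1 + (scale-1)·z/height = 1 + (1.26-1)·2.5/6 = 1.108333
θ = twist·z/height = -100°·2.5/6 = -41.6667° = -0.727221 rad
cos θ = 0.747025, sin θ = -0.664796 (intermediates below are computed at full precision and shown rounded to 5 d.p.)
v1: (-4.5,0) → rotate → (-3.36161,2.99158) → ×s → (-3.72579,3.31567) → (-3.73,3.32)
v2: (5,-4) → rotate → (1.07594,-6.31208) → ×s → (1.19250,-6.99589) → (1.19,-7.00)
v3: (3.5,4.5) → rotate → (5.60617,1.03483) → ×s → (6.21350,1.14693) → (6.21,1.15)

Cross-section at z=2.5: (-3.73,3.32) (1.19,-7.00) (6.21,1.15)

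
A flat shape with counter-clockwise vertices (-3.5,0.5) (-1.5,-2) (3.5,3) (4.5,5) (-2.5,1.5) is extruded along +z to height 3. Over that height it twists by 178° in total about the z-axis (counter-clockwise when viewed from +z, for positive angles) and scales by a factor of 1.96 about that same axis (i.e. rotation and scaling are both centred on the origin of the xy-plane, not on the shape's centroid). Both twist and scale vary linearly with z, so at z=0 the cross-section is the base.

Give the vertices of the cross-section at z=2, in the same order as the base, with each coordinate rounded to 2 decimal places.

t = z/height = 2/3 = 0.666667
s = 1 + (scale-1)·z/height = 1 + (1.96-1)·2/3 = 1.640000
θ = twist·z/height = 178°·2/3 = 118.6667° = 2.071124 rad
cos θ = -0.479713, sin θ = 0.877425 (intermediates below are computed at full precision and shown rounded to 5 d.p.)
v1: (-3.5,0.5) → rotate → (1.24028,-3.31085) → ×s → (2.03406,-5.42979) → (2.03,-5.43)
v2: (-1.5,-2) → rotate → (2.47442,-0.35671) → ×s → (4.05805,-0.58501) → (4.06,-0.59)
v3: (3.5,3) → rotate → (-4.31127,1.63185) → ×s → (-7.07049,2.67623) → (-7.07,2.68)
v4: (4.5,5) → rotate → (-6.54584,1.54985) → ×s → (-10.73517,2.54175) → (-10.74,2.54)
v5: (-2.5,1.5) → rotate → (-0.11686,-2.91313) → ×s → (-0.19164,-4.77754) → (-0.19,-4.78)

Cross-section at z=2: (2.03,-5.43) (4.06,-0.59) (-7.07,2.68) (-10.74,2.54) (-0.19,-4.78)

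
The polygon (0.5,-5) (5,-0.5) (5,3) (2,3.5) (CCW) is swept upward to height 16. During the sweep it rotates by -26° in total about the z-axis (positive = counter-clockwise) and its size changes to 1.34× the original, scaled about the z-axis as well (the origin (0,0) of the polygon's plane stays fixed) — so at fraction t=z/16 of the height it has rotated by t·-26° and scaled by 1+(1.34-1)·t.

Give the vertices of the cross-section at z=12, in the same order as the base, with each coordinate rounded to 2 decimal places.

Cross-section at z=12: (-1.50,-6.12) (5.71,-2.69) (7.17,1.45) (3.83,3.30)

t = z/height = 12/16 = 0.75
s = 1 + (scale-1)·z/height = 1 + (1.34-1)·12/16 = 1.255000
θ = twist·z/height = -26°·12/16 = -19.5000° = -0.340339 rad
cos θ = 0.942641, sin θ = -0.333807 (intermediates below are computed at full precision and shown rounded to 5 d.p.)
v1: (0.5,-5) → rotate → (-1.19771,-4.88011) → ×s → (-1.50313,-6.12454) → (-1.50,-6.12)
v2: (5,-0.5) → rotate → (4.54630,-2.14036) → ×s → (5.70561,-2.68615) → (5.71,-2.69)
v3: (5,3) → rotate → (5.71463,1.15889) → ×s → (7.17186,1.45441) → (7.17,1.45)
v4: (2,3.5) → rotate → (3.05361,2.63163) → ×s → (3.83228,3.30270) → (3.83,3.30)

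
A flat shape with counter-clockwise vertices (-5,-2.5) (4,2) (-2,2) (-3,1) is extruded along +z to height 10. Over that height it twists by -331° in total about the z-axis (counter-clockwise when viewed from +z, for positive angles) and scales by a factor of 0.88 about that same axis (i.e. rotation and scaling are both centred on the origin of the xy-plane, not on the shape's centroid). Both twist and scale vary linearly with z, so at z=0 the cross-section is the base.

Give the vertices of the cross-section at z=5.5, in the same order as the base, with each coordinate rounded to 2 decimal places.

t = z/height = 5.5/10 = 0.55
s = 1 + (scale-1)·z/height = 1 + (0.88-1)·5.5/10 = 0.934000
θ = twist·z/height = -331°·5.5/10 = -182.0500° = -3.177372 rad
cos θ = -0.999360, sin θ = 0.035772 (intermediates below are computed at full precision and shown rounded to 5 d.p.)
v1: (-5,-2.5) → rotate → (5.08623,2.31954) → ×s → (4.75054,2.16645) → (4.75,2.17)
v2: (4,2) → rotate → (-4.06898,-1.85563) → ×s → (-3.80043,-1.73316) → (-3.80,-1.73)
v3: (-2,2) → rotate → (1.92718,-2.07026) → ×s → (1.79998,-1.93363) → (1.80,-1.93)
v4: (-3,1) → rotate → (2.96231,-1.10667) → ×s → (2.76680,-1.03363) → (2.77,-1.03)

Cross-section at z=5.5: (4.75,2.17) (-3.80,-1.73) (1.80,-1.93) (2.77,-1.03)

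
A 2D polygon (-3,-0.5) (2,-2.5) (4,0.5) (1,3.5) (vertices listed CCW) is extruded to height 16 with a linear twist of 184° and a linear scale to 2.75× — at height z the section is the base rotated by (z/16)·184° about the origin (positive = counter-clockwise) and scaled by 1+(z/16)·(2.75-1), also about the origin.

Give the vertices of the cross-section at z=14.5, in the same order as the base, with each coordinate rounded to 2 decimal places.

Cross-section at z=14.5: (7.85,-0.52) (-3.55,7.48) (-10.36,1.11) (-4.59,-8.22)

t = z/height = 14.5/16 = 0.90625
s = 1 + (scale-1)·z/height = 1 + (2.75-1)·14.5/16 = 2.585938
θ = twist·z/height = 184°·14.5/16 = 166.7500° = 2.910337 rad
cos θ = -0.973379, sin θ = 0.229200 (intermediates below are computed at full precision and shown rounded to 5 d.p.)
v1: (-3,-0.5) → rotate → (3.03474,-0.20091) → ×s → (7.84764,-0.51954) → (7.85,-0.52)
v2: (2,-2.5) → rotate → (-1.37376,2.89185) → ×s → (-3.55245,7.47814) → (-3.55,7.48)
v3: (4,0.5) → rotate → (-4.00812,0.43011) → ×s → (-10.36474,1.11224) → (-10.36,1.11)
v4: (1,3.5) → rotate → (-1.77558,-3.17763) → ×s → (-4.59154,-8.21714) → (-4.59,-8.22)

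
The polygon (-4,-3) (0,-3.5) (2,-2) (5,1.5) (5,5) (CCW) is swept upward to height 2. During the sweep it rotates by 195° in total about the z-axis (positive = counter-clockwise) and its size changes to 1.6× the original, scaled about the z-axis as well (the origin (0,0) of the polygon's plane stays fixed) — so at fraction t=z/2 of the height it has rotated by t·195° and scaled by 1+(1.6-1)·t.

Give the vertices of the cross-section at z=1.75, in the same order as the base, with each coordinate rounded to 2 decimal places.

Cross-section at z=1.75: (6.76,3.52) (0.87,5.27) (-2.51,3.51) (-7.90,-1.01) (-8.77,-6.28)

t = z/height = 1.75/2 = 0.875
s = 1 + (scale-1)·z/height = 1 + (1.6-1)·1.75/2 = 1.525000
θ = twist·z/height = 195°·1.75/2 = 170.6250° = 2.977968 rad
cos θ = -0.986643, sin θ = 0.162895 (intermediates below are computed at full precision and shown rounded to 5 d.p.)
v1: (-4,-3) → rotate → (4.43526,2.30835) → ×s → (6.76377,3.52023) → (6.76,3.52)
v2: (0,-3.5) → rotate → (0.57013,3.45325) → ×s → (0.86945,5.26621) → (0.87,5.27)
v3: (2,-2) → rotate → (-1.64750,2.29908) → ×s → (-2.51243,3.50609) → (-2.51,3.51)
v4: (5,1.5) → rotate → (-5.17756,-0.66549) → ×s → (-7.89578,-1.01487) → (-7.90,-1.01)
v5: (5,5) → rotate → (-5.74769,-4.11874) → ×s → (-8.76523,-6.28108) → (-8.77,-6.28)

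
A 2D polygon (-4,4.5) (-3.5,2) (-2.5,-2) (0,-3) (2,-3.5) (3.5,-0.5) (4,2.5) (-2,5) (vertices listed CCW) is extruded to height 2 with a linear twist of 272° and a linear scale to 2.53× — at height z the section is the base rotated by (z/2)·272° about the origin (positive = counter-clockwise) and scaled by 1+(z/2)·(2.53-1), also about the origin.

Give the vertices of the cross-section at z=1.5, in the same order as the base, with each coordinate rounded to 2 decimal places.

t = z/height = 1.5/2 = 0.75
s = 1 + (scale-1)·z/height = 1 + (2.53-1)·1.5/2 = 2.147500
θ = twist·z/height = 272°·1.5/2 = 204.0000° = 3.560472 rad
cos θ = -0.913545, sin θ = -0.406737 (intermediates below are computed at full precision and shown rounded to 5 d.p.)
v1: (-4,4.5) → rotate → (5.48450,-2.48401) → ×s → (11.77796,-5.33441) → (11.78,-5.33)
v2: (-3.5,2) → rotate → (4.01088,-0.40351) → ×s → (8.61337,-0.86654) → (8.61,-0.87)
v3: (-2.5,-2) → rotate → (1.47039,2.84393) → ×s → (3.15766,6.10735) → (3.16,6.11)
v4: (0,-3) → rotate → (-1.22021,2.74064) → ×s → (-2.62040,5.88552) → (-2.62,5.89)
v5: (2,-3.5) → rotate → (-3.25067,2.38394) → ×s → (-6.98081,5.11950) → (-6.98,5.12)
v6: (3.5,-0.5) → rotate → (-3.40078,-0.96681) → ×s → (-7.30317,-2.07621) → (-7.30,-2.08)
v7: (4,2.5) → rotate → (-2.63734,-3.91081) → ×s → (-5.66369,-8.39846) → (-5.66,-8.40)
v8: (-2,5) → rotate → (3.86077,-3.75425) → ×s → (8.29101,-8.06226) → (8.29,-8.06)

Cross-section at z=1.5: (11.78,-5.33) (8.61,-0.87) (3.16,6.11) (-2.62,5.89) (-6.98,5.12) (-7.30,-2.08) (-5.66,-8.40) (8.29,-8.06)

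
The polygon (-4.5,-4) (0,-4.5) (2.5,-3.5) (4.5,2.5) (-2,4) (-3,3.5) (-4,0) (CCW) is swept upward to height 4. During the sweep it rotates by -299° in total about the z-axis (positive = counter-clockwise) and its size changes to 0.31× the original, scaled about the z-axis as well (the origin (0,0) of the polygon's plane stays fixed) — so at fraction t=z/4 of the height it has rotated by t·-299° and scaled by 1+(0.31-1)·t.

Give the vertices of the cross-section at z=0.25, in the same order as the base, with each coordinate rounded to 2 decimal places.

Cross-section at z=0.25: (-5.31,-2.25) (-1.38,-4.08) (1.19,-3.94) (4.85,0.89) (-0.59,4.24) (-1.65,4.09) (-3.63,1.23)

t = z/height = 0.25/4 = 0.0625
s = 1 + (scale-1)·z/height = 1 + (0.31-1)·0.25/4 = 0.956875
θ = twist·z/height = -299°·0.25/4 = -18.6875° = -0.326158 rad
cos θ = 0.947280, sin θ = -0.320406 (intermediates below are computed at full precision and shown rounded to 5 d.p.)
v1: (-4.5,-4) → rotate → (-5.54439,-2.34729) → ×s → (-5.30528,-2.24607) → (-5.31,-2.25)
v2: (0,-4.5) → rotate → (-1.44183,-4.26276) → ×s → (-1.37965,-4.07893) → (-1.38,-4.08)
v3: (2.5,-3.5) → rotate → (1.24678,-4.11650) → ×s → (1.19301,-3.93897) → (1.19,-3.94)
v4: (4.5,2.5) → rotate → (5.06378,0.92637) → ×s → (4.84540,0.88642) → (4.85,0.89)
v5: (-2,4) → rotate → (-0.61294,4.42993) → ×s → (-0.58650,4.23889) → (-0.59,4.24)
v6: (-3,3.5) → rotate → (-1.72042,4.27670) → ×s → (-1.64623,4.09227) → (-1.65,4.09)
v7: (-4,0) → rotate → (-3.78912,1.28163) → ×s → (-3.62571,1.22636) → (-3.63,1.23)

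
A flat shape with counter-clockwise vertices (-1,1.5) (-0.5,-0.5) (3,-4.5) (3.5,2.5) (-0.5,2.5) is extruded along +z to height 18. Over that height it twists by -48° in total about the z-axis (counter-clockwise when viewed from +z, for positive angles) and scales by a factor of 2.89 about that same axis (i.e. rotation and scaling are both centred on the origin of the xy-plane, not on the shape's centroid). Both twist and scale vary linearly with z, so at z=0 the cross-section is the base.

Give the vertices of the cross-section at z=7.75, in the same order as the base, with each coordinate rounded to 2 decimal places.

t = z/height = 7.75/18 = 0.430556
s = 1 + (scale-1)·z/height = 1 + (2.89-1)·7.75/18 = 1.813750
θ = twist·z/height = -48°·7.75/18 = -20.6667° = -0.360701 rad
cos θ = 0.935650, sin θ = -0.352931 (intermediates below are computed at full precision and shown rounded to 5 d.p.)
v1: (-1,1.5) → rotate → (-0.40625,1.75640) → ×s → (-0.73684,3.18568) → (-0.74,3.19)
v2: (-0.5,-0.5) → rotate → (-0.64429,-0.29136) → ×s → (-1.16858,-0.52845) → (-1.17,-0.53)
v3: (3,-4.5) → rotate → (1.21876,-5.26921) → ×s → (2.21053,-9.55704) → (2.21,-9.56)
v4: (3.5,2.5) → rotate → (4.15710,1.10387) → ×s → (7.53994,2.00214) → (7.54,2.00)
v5: (-0.5,2.5) → rotate → (0.41450,2.51559) → ×s → (0.75180,4.56265) → (0.75,4.56)

Cross-section at z=7.75: (-0.74,3.19) (-1.17,-0.53) (2.21,-9.56) (7.54,2.00) (0.75,4.56)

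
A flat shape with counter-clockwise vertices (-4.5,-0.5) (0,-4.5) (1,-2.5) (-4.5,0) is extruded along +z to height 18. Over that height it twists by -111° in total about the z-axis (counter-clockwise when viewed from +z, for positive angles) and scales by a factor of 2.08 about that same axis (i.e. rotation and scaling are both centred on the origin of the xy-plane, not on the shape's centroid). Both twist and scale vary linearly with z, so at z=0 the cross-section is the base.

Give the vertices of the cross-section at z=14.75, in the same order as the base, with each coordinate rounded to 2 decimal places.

Cross-section at z=14.75: (-0.80,8.50) (-8.48,0.14) (-4.74,-1.81) (0.14,8.48)

t = z/height = 14.75/18 = 0.819444
s = 1 + (scale-1)·z/height = 1 + (2.08-1)·14.75/18 = 1.885000
θ = twist·z/height = -111°·14.75/18 = -90.9583° = -1.587522 rad
cos θ = -0.016725, sin θ = -0.999860 (intermediates below are computed at full precision and shown rounded to 5 d.p.)
v1: (-4.5,-0.5) → rotate → (-0.42467,4.50773) → ×s → (-0.80050,8.49708) → (-0.80,8.50)
v2: (0,-4.5) → rotate → (-4.49937,0.07526) → ×s → (-8.48131,0.14187) → (-8.48,0.14)
v3: (1,-2.5) → rotate → (-2.51638,-0.95805) → ×s → (-4.74337,-1.80592) → (-4.74,-1.81)
v4: (-4.5,0) → rotate → (0.07526,4.49937) → ×s → (0.14187,8.48131) → (0.14,8.48)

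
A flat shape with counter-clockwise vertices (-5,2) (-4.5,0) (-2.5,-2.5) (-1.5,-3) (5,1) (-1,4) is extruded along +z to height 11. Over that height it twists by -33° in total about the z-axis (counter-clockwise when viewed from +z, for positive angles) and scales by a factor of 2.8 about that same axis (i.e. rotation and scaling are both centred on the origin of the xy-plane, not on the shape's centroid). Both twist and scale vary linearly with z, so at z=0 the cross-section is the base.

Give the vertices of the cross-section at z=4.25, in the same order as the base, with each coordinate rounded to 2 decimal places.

t = z/height = 4.25/11 = 0.386364
s = 1 + (scale-1)·z/height = 1 + (2.8-1)·4.25/11 = 1.695455
θ = twist·z/height = -33°·4.25/11 = -12.7500° = -0.222529 rad
cos θ = 0.975342, sin θ = -0.220697 (intermediates below are computed at full precision and shown rounded to 5 d.p.)
v1: (-5,2) → rotate → (-4.43532,3.05417) → ×s → (-7.51988,5.17821) → (-7.52,5.18)
v2: (-4.5,0) → rotate → (-4.38904,0.99314) → ×s → (-7.44142,1.68382) → (-7.44,1.68)
v3: (-2.5,-2.5) → rotate → (-2.99010,-1.88661) → ×s → (-5.06958,-3.19867) → (-5.07,-3.20)
v4: (-1.5,-3) → rotate → (-2.12511,-2.59498) → ×s → (-3.60302,-4.39967) → (-3.60,-4.40)
v5: (5,1) → rotate → (5.09741,-0.12814) → ×s → (8.64243,-0.21726) → (8.64,-0.22)
v6: (-1,4) → rotate → (-0.09255,4.12207) → ×s → (-0.15692,6.98878) → (-0.16,6.99)

Cross-section at z=4.25: (-7.52,5.18) (-7.44,1.68) (-5.07,-3.20) (-3.60,-4.40) (8.64,-0.22) (-0.16,6.99)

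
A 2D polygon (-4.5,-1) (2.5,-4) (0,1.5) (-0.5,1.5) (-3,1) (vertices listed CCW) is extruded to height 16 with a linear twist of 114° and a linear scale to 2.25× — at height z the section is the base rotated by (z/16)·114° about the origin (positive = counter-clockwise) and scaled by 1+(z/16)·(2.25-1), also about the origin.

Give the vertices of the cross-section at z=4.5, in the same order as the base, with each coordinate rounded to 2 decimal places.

t = z/height = 4.5/16 = 0.28125
s = 1 + (scale-1)·z/height = 1 + (2.25-1)·4.5/16 = 1.351563
θ = twist·z/height = 114°·4.5/16 = 32.0625° = 0.559596 rad
cos θ = 0.847470, sin θ = 0.530844 (intermediates below are computed at full precision and shown rounded to 5 d.p.)
v1: (-4.5,-1) → rotate → (-3.28277,-3.23627) → ×s → (-4.43687,-4.37402) → (-4.44,-4.37)
v2: (2.5,-4) → rotate → (4.24205,-2.06277) → ×s → (5.73340,-2.78796) → (5.73,-2.79)
v3: (0,1.5) → rotate → (-0.79627,1.27120) → ×s → (-1.07620,1.71811) → (-1.08,1.72)
v4: (-0.5,1.5) → rotate → (-1.22000,1.00578) → ×s → (-1.64891,1.35938) → (-1.65,1.36)
v5: (-3,1) → rotate → (-3.07325,-0.74506) → ×s → (-4.15369,-1.00700) → (-4.15,-1.01)

Cross-section at z=4.5: (-4.44,-4.37) (5.73,-2.79) (-1.08,1.72) (-1.65,1.36) (-4.15,-1.01)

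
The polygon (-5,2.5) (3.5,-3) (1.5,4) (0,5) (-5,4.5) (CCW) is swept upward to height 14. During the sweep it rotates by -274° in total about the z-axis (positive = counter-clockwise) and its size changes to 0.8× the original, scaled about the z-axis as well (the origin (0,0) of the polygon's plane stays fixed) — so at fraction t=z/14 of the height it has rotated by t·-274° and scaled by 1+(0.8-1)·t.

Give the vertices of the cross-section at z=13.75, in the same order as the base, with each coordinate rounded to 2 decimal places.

Cross-section at z=13.75: (-1.95,-4.05) (2.37,2.85) (-3.23,1.16) (-4.02,-0.06) (-3.55,-4.07)

t = z/height = 13.75/14 = 0.982143
s = 1 + (scale-1)·z/height = 1 + (0.8-1)·13.75/14 = 0.803571
θ = twist·z/height = -274°·13.75/14 = -269.1071° = -4.696806 rad
cos θ = -0.015583, sin θ = 0.999879 (intermediates below are computed at full precision and shown rounded to 5 d.p.)
v1: (-5,2.5) → rotate → (-2.42178,-5.03835) → ×s → (-1.94608,-4.04867) → (-1.95,-4.05)
v2: (3.5,-3) → rotate → (2.94510,3.54632) → ×s → (2.36660,2.84972) → (2.37,2.85)
v3: (1.5,4) → rotate → (-4.02289,1.43749) → ×s → (-3.23268,1.15512) → (-3.23,1.16)
v4: (0,5) → rotate → (-4.99939,-0.07791) → ×s → (-4.01737,-0.06261) → (-4.02,-0.06)
v5: (-5,4.5) → rotate → (-4.42154,-5.06951) → ×s → (-3.55302,-4.07372) → (-3.55,-4.07)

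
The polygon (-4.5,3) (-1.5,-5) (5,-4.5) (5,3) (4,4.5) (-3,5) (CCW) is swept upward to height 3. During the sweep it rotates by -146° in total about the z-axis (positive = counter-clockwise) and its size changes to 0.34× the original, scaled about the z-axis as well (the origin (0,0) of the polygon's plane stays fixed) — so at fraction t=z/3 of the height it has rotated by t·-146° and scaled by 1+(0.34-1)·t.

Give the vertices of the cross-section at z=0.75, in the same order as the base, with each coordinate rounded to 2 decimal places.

t = z/height = 0.75/3 = 0.25
s = 1 + (scale-1)·z/height = 1 + (0.34-1)·0.75/3 = 0.835000
θ = twist·z/height = -146°·0.75/3 = -36.5000° = -0.637045 rad
cos θ = 0.803857, sin θ = -0.594823 (intermediates below are computed at full precision and shown rounded to 5 d.p.)
v1: (-4.5,3) → rotate → (-1.83289,5.08827) → ×s → (-1.53046,4.24871) → (-1.53,4.25)
v2: (-1.5,-5) → rotate → (-4.17990,-3.12705) → ×s → (-3.49022,-2.61109) → (-3.49,-2.61)
v3: (5,-4.5) → rotate → (1.34258,-6.59147) → ×s → (1.12106,-5.50388) → (1.12,-5.50)
v4: (5,3) → rotate → (5.80375,-0.56254) → ×s → (4.84613,-0.46972) → (4.85,-0.47)
v5: (4,4.5) → rotate → (5.89213,1.23806) → ×s → (4.91993,1.03378) → (4.92,1.03)
v6: (-3,5) → rotate → (0.56254,5.80375) → ×s → (0.46972,4.84613) → (0.47,4.85)

Cross-section at z=0.75: (-1.53,4.25) (-3.49,-2.61) (1.12,-5.50) (4.85,-0.47) (4.92,1.03) (0.47,4.85)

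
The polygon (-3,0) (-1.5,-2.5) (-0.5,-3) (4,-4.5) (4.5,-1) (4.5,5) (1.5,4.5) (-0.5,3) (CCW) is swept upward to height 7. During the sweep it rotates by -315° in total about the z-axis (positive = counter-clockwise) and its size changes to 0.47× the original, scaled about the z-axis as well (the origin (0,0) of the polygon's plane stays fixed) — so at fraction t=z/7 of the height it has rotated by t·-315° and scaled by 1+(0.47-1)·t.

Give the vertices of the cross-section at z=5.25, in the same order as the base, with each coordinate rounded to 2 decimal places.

Cross-section at z=5.25: (1.00,-1.50) (1.75,0.09) (1.67,0.75) (0.92,3.51) (-1.01,2.59) (-4.01,0.58) (-2.76,-0.75) (-1.34,-1.25)

t = z/height = 5.25/7 = 0.75
s = 1 + (scale-1)·z/height = 1 + (0.47-1)·5.25/7 = 0.602500
θ = twist·z/height = -315°·5.25/7 = -236.2500° = -4.123340 rad
cos θ = -0.555570, sin θ = 0.831470 (intermediates below are computed at full precision and shown rounded to 5 d.p.)
v1: (-3,0) → rotate → (1.66671,-2.49441) → ×s → (1.00419,-1.50288) → (1.00,-1.50)
v2: (-1.5,-2.5) → rotate → (2.91203,0.14172) → ×s → (1.75450,0.08539) → (1.75,0.09)
v3: (-0.5,-3) → rotate → (2.77219,1.25098) → ×s → (1.67025,0.75371) → (1.67,0.75)
v4: (4,-4.5) → rotate → (1.51933,5.82594) → ×s → (0.91540,3.51013) → (0.92,3.51)
v5: (4.5,-1) → rotate → (-1.66860,4.29718) → ×s → (-1.00533,2.58905) → (-1.01,2.59)
v6: (4.5,5) → rotate → (-6.65741,0.96376) → ×s → (-4.01109,0.58067) → (-4.01,0.58)
v7: (1.5,4.5) → rotate → (-4.57497,-1.25286) → ×s → (-2.75642,-0.75485) → (-2.76,-0.75)
v8: (-0.5,3) → rotate → (-2.21662,-2.08245) → ×s → (-1.33552,-1.25467) → (-1.34,-1.25)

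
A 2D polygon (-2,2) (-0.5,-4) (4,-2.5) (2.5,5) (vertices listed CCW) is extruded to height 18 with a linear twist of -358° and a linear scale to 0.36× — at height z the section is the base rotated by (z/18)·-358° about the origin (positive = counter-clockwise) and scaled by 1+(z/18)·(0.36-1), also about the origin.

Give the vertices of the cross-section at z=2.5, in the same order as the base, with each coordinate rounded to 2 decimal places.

t = z/height = 2.5/18 = 0.138889
s = 1 + (scale-1)·z/height = 1 + (0.36-1)·2.5/18 = 0.911111
θ = twist·z/height = -358°·2.5/18 = -49.7222° = -0.867816 rad
cos θ = 0.646494, sin θ = -0.762919 (intermediates below are computed at full precision and shown rounded to 5 d.p.)
v1: (-2,2) → rotate → (0.23285,2.81883) → ×s → (0.21215,2.56826) → (0.21,2.57)
v2: (-0.5,-4) → rotate → (-3.37492,-2.20452) → ×s → (-3.07493,-2.00856) → (-3.07,-2.01)
v3: (4,-2.5) → rotate → (0.67868,-4.66791) → ×s → (0.61835,-4.25299) → (0.62,-4.25)
v4: (2.5,5) → rotate → (5.43083,1.32517) → ×s → (4.94809,1.20738) → (4.95,1.21)

Cross-section at z=2.5: (0.21,2.57) (-3.07,-2.01) (0.62,-4.25) (4.95,1.21)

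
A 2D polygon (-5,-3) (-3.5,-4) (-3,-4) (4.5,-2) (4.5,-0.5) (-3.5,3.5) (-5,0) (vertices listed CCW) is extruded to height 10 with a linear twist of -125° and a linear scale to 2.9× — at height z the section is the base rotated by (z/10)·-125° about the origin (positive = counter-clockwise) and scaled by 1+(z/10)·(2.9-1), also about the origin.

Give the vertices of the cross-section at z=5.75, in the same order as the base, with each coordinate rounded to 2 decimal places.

t = z/height = 5.75/10 = 0.575
s = 1 + (scale-1)·z/height = 1 + (2.9-1)·5.75/10 = 2.092500
θ = twist·z/height = -125°·5.75/10 = -71.8750° = -1.254455 rad
cos θ = 0.311091, sin θ = -0.950380 (intermediates below are computed at full precision and shown rounded to 5 d.p.)
v1: (-5,-3) → rotate → (-4.40660,3.81863) → ×s → (-9.22080,7.99048) → (-9.22,7.99)
v2: (-3.5,-4) → rotate → (-4.89034,2.08197) → ×s → (-10.23304,4.35651) → (-10.23,4.36)
v3: (-3,-4) → rotate → (-4.73479,1.60678) → ×s → (-9.90756,3.36218) → (-9.91,3.36)
v4: (4.5,-2) → rotate → (-0.50085,-4.89889) → ×s → (-1.04803,-10.25093) → (-1.05,-10.25)
v5: (4.5,-0.5) → rotate → (0.92472,-4.43226) → ×s → (1.93498,-9.27450) → (1.93,-9.27)
v6: (-3.5,3.5) → rotate → (2.23751,4.41515) → ×s → (4.68199,9.23870) → (4.68,9.24)
v7: (-5,0) → rotate → (-1.55546,4.75190) → ×s → (-3.25479,9.94335) → (-3.25,9.94)

Cross-section at z=5.75: (-9.22,7.99) (-10.23,4.36) (-9.91,3.36) (-1.05,-10.25) (1.93,-9.27) (4.68,9.24) (-3.25,9.94)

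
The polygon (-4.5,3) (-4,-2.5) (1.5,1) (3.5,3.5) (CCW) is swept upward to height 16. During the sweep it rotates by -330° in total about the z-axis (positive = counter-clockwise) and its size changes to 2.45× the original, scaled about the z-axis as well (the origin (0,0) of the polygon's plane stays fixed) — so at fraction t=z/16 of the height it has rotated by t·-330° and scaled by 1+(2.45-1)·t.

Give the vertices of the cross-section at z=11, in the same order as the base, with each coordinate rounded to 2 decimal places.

Cross-section at z=11: (1.77,-10.65) (9.10,-2.42) (-3.51,0.82) (-9.88,0.32)

t = z/height = 11/16 = 0.6875
s = 1 + (scale-1)·z/height = 1 + (2.45-1)·11/16 = 1.996875
θ = twist·z/height = -330°·11/16 = -226.8750° = -3.959716 rad
cos θ = -0.683592, sin θ = 0.729864 (intermediates below are computed at full precision and shown rounded to 5 d.p.)
v1: (-4.5,3) → rotate → (0.88657,-5.33517) → ×s → (1.77038,-10.65366) → (1.77,-10.65)
v2: (-4,-2.5) → rotate → (4.55903,-1.21048) → ×s → (9.10381,-2.41717) → (9.10,-2.42)
v3: (1.5,1) → rotate → (-1.75525,0.41120) → ×s → (-3.50502,0.82112) → (-3.51,0.82)
v4: (3.5,3.5) → rotate → (-4.94710,0.16195) → ×s → (-9.87873,0.32340) → (-9.88,0.32)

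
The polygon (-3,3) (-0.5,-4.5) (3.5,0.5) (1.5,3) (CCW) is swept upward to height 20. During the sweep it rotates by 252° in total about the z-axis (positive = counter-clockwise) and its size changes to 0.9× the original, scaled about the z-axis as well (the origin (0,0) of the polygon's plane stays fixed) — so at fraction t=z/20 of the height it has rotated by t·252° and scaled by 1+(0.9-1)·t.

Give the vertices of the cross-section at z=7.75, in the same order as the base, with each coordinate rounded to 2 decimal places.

Cross-section at z=7.75: (-2.47,-3.24) (4.35,0.10) (-0.92,3.27) (-3.05,1.05)

t = z/height = 7.75/20 = 0.3875
s = 1 + (scale-1)·z/height = 1 + (0.9-1)·7.75/20 = 0.961250
θ = twist·z/height = 252°·7.75/20 = 97.6500° = 1.704314 rad
cos θ = -0.133121, sin θ = 0.991100 (intermediates below are computed at full precision and shown rounded to 5 d.p.)
v1: (-3,3) → rotate → (-2.57394,-3.37266) → ×s → (-2.47420,-3.24197) → (-2.47,-3.24)
v2: (-0.5,-4.5) → rotate → (4.52651,0.10350) → ×s → (4.35111,0.09949) → (4.35,0.10)
v3: (3.5,0.5) → rotate → (-0.96147,3.40229) → ×s → (-0.92422,3.27045) → (-0.92,3.27)
v4: (1.5,3) → rotate → (-3.17298,1.08729) → ×s → (-3.05003,1.04515) → (-3.05,1.05)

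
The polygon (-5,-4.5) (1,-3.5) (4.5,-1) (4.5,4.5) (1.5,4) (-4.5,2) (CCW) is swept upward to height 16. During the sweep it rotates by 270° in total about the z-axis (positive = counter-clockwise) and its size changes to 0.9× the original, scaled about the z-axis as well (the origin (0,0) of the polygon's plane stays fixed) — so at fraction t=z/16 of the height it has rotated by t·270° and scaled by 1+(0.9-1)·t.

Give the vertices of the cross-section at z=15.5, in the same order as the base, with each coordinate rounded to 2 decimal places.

t = z/height = 15.5/16 = 0.96875
s = 1 + (scale-1)·z/height = 1 + (0.9-1)·15.5/16 = 0.903125
θ = twist·z/height = 270°·15.5/16 = 261.5625° = 4.565127 rad
cos θ = -0.146730, sin θ = -0.989177 (intermediates below are computed at full precision and shown rounded to 5 d.p.)
v1: (-5,-4.5) → rotate → (-3.71764,5.60617) → ×s → (-3.35750,5.06307) → (-3.36,5.06)
v2: (1,-3.5) → rotate → (-3.60885,-0.47562) → ×s → (-3.25924,-0.42954) → (-3.26,-0.43)
v3: (4.5,-1) → rotate → (-1.64946,-4.30456) → ×s → (-1.48967,-3.88756) → (-1.49,-3.89)
v4: (4.5,4.5) → rotate → (3.79101,-5.11158) → ×s → (3.42375,-4.61640) → (3.42,-4.62)
v5: (1.5,4) → rotate → (3.73661,-2.07069) → ×s → (3.37463,-1.87009) → (3.37,-1.87)
v6: (-4.5,2) → rotate → (2.63864,4.15783) → ×s → (2.38302,3.75504) → (2.38,3.76)

Cross-section at z=15.5: (-3.36,5.06) (-3.26,-0.43) (-1.49,-3.89) (3.42,-4.62) (3.37,-1.87) (2.38,3.76)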